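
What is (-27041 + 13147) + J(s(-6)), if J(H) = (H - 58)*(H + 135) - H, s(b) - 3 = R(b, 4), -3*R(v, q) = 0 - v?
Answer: -21647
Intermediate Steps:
R(v, q) = v/3 (R(v, q) = -(0 - v)/3 = -(-1)*v/3 = v/3)
s(b) = 3 + b/3
J(H) = -H + (-58 + H)*(135 + H) (J(H) = (-58 + H)*(135 + H) - H = -H + (-58 + H)*(135 + H))
(-27041 + 13147) + J(s(-6)) = (-27041 + 13147) + (-7830 + (3 + (⅓)*(-6))² + 76*(3 + (⅓)*(-6))) = -13894 + (-7830 + (3 - 2)² + 76*(3 - 2)) = -13894 + (-7830 + 1² + 76*1) = -13894 + (-7830 + 1 + 76) = -13894 - 7753 = -21647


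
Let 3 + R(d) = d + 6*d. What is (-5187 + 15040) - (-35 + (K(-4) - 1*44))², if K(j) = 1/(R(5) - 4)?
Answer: 2836231/784 ≈ 3617.6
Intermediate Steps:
R(d) = -3 + 7*d (R(d) = -3 + (d + 6*d) = -3 + 7*d)
K(j) = 1/28 (K(j) = 1/((-3 + 7*5) - 4) = 1/((-3 + 35) - 4) = 1/(32 - 4) = 1/28)
(-5187 + 15040) - (-35 + (K(-4) - 1*44))² = (-5187 + 15040) - (-35 + (1/28 - 1*44))² = 9853 - (-35 + (1/28 - 44))² = 9853 - (-35 - 1231/28)² = 9853 - (-2211/28)² = 9853 - 1*4888521/784 = 9853 - 4888521/784 = 2836231/784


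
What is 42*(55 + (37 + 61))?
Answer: 6426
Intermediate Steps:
42*(55 + (37 + 61)) = 42*(55 + 98) = 42*153 = 6426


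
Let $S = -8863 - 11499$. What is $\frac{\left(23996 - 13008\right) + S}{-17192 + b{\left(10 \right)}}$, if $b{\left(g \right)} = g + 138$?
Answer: $\frac{4687}{8522} \approx 0.54999$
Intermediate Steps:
$b{\left(g \right)} = 138 + g$
$S = -20362$ ($S = -8863 - 11499 = -20362$)
$\frac{\left(23996 - 13008\right) + S}{-17192 + b{\left(10 \right)}} = \frac{\left(23996 - 13008\right) - 20362}{-17192 + \left(138 + 10\right)} = \frac{\left(23996 - 13008\right) - 20362}{-17192 + 148} = \frac{10988 - 20362}{-17044} = \left(-9374\right) \left(- \frac{1}{17044}\right) = \frac{4687}{8522}$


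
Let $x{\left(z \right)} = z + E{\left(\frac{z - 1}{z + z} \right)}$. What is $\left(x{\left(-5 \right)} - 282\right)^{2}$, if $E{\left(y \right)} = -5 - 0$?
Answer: $85264$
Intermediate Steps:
$E{\left(y \right)} = -5$ ($E{\left(y \right)} = -5 + 0 = -5$)
$x{\left(z \right)} = -5 + z$ ($x{\left(z \right)} = z - 5 = -5 + z$)
$\left(x{\left(-5 \right)} - 282\right)^{2} = \left(\left(-5 - 5\right) - 282\right)^{2} = \left(-10 - 282\right)^{2} = \left(-292\right)^{2} = 85264$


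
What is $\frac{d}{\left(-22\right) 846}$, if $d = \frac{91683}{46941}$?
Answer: $- \frac{10187}{97073988} \approx -0.00010494$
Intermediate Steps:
$d = \frac{30561}{15647}$ ($d = 91683 \cdot \frac{1}{46941} = \frac{30561}{15647} \approx 1.9532$)
$\frac{d}{\left(-22\right) 846} = \frac{30561}{15647 \left(\left(-22\right) 846\right)} = \frac{30561}{15647 \left(-18612\right)} = \frac{30561}{15647} \left(- \frac{1}{18612}\right) = - \frac{10187}{97073988}$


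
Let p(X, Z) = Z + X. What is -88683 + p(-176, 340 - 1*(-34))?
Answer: -88485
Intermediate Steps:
p(X, Z) = X + Z
-88683 + p(-176, 340 - 1*(-34)) = -88683 + (-176 + (340 - 1*(-34))) = -88683 + (-176 + (340 + 34)) = -88683 + (-176 + 374) = -88683 + 198 = -88485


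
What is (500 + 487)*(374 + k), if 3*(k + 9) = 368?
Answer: 481327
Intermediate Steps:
k = 341/3 (k = -9 + (⅓)*368 = -9 + 368/3 = 341/3 ≈ 113.67)
(500 + 487)*(374 + k) = (500 + 487)*(374 + 341/3) = 987*(1463/3) = 481327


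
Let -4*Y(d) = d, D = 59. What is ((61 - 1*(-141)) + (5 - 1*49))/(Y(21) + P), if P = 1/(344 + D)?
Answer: -254696/8459 ≈ -30.109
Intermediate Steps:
Y(d) = -d/4
P = 1/403 (P = 1/(344 + 59) = 1/403 ≈ 0.0024814)
((61 - 1*(-141)) + (5 - 1*49))/(Y(21) + P) = ((61 - 1*(-141)) + (5 - 1*49))/(-¼*21 + 1/403) = ((61 + 141) + (5 - 49))/(-21/4 + 1/403) = (202 - 44)/(-8459/1612) = 158*(-1612/8459) = -254696/8459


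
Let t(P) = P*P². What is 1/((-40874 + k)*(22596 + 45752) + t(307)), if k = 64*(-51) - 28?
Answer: -1/2989723325 ≈ -3.3448e-10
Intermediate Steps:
t(P) = P³
k = -3292 (k = -3264 - 28 = -3292)
1/((-40874 + k)*(22596 + 45752) + t(307)) = 1/((-40874 - 3292)*(22596 + 45752) + 307³) = 1/(-44166*68348 + 28934443) = 1/(-3018657768 + 28934443) = 1/(-2989723325) = -1/2989723325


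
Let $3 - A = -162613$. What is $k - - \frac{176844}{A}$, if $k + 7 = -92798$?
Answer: $- \frac{3772850259}{40654} \approx -92804.0$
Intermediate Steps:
$A = 162616$ ($A = 3 - -162613 = 3 + 162613 = 162616$)
$k = -92805$ ($k = -7 - 92798 = -92805$)
$k - - \frac{176844}{A} = -92805 - - \frac{176844}{162616} = -92805 - \left(-176844\right) \frac{1}{162616} = -92805 - - \frac{44211}{40654} = -92805 + \frac{44211}{40654} = - \frac{3772850259}{40654}$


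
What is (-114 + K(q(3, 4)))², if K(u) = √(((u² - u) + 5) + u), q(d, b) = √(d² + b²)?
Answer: (114 - √30)² ≈ 11777.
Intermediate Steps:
q(d, b) = √(b² + d²)
K(u) = √(5 + u²) (K(u) = √((5 + u² - u) + u) = √(5 + u²))
(-114 + K(q(3, 4)))² = (-114 + √(5 + (√(4² + 3²))²))² = (-114 + √(5 + (√(16 + 9))²))² = (-114 + √(5 + (√25)²))² = (-114 + √(5 + 5²))² = (-114 + √(5 + 25))² = (-114 + √30)²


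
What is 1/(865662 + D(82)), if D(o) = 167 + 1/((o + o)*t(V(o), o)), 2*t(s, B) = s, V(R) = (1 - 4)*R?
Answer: 20172/17465502587 ≈ 1.1550e-6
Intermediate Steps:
V(R) = -3*R
t(s, B) = s/2
D(o) = 167 - 1/(3*o²) (D(o) = 167 + 1/((o + o)*(((-3*o)/2))) = 167 + 1/(((2*o))*((-3*o/2))) = 167 + (1/(2*o))*(-2/(3*o)) = 167 - 1/(3*o²))
1/(865662 + D(82)) = 1/(865662 + (167 - ⅓/82²)) = 1/(865662 + (167 - ⅓*1/6724)) = 1/(865662 + (167 - 1/20172)) = 1/(865662 + 3368723/20172) = 1/(17465502587/20172) = 20172/17465502587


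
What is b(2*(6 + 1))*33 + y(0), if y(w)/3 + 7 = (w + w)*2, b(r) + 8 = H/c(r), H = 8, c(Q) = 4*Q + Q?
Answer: -9843/35 ≈ -281.23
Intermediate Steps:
c(Q) = 5*Q
b(r) = -8 + 8/(5*r) (b(r) = -8 + 8/((5*r)) = -8 + 8*(1/(5*r)) = -8 + 8/(5*r))
y(w) = -21 + 12*w (y(w) = -21 + 3*((w + w)*2) = -21 + 3*((2*w)*2) = -21 + 3*(4*w) = -21 + 12*w)
b(2*(6 + 1))*33 + y(0) = (-8 + 8/(5*((2*(6 + 1)))))*33 + (-21 + 12*0) = (-8 + 8/(5*((2*7))))*33 + (-21 + 0) = (-8 + (8/5)/14)*33 - 21 = (-8 + (8/5)*(1/14))*33 - 21 = (-8 + 4/35)*33 - 21 = -276/35*33 - 21 = -9108/35 - 21 = -9843/35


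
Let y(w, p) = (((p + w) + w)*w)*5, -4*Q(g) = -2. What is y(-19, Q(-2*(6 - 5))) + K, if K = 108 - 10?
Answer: 7321/2 ≈ 3660.5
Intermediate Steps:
Q(g) = 1/2 (Q(g) = -1/4*(-2) = 1/2)
y(w, p) = 5*w*(p + 2*w) (y(w, p) = ((p + 2*w)*w)*5 = (w*(p + 2*w))*5 = 5*w*(p + 2*w))
K = 98
y(-19, Q(-2*(6 - 5))) + K = 5*(-19)*(1/2 + 2*(-19)) + 98 = 5*(-19)*(1/2 - 38) + 98 = 5*(-19)*(-75/2) + 98 = 7125/2 + 98 = 7321/2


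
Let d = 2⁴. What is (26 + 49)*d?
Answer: 1200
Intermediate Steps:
d = 16
(26 + 49)*d = (26 + 49)*16 = 75*16 = 1200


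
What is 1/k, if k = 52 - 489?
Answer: -1/437 ≈ -0.0022883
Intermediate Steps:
k = -437
1/k = 1/(-437) = -1/437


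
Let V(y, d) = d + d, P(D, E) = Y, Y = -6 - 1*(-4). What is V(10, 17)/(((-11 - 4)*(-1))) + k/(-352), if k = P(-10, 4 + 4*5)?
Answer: 5999/2640 ≈ 2.2723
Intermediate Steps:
Y = -2 (Y = -6 + 4 = -2)
P(D, E) = -2
V(y, d) = 2*d
k = -2
V(10, 17)/(((-11 - 4)*(-1))) + k/(-352) = (2*17)/(((-11 - 4)*(-1))) - 2/(-352) = 34/((-15*(-1))) - 2*(-1/352) = 34/15 + 1/176 = 5999/2640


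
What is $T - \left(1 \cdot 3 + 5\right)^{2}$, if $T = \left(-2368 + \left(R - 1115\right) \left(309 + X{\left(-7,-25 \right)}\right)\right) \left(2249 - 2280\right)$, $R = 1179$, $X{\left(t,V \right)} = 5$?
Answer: $-549632$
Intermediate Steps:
$T = -549568$ ($T = \left(-2368 + \left(1179 - 1115\right) \left(309 + 5\right)\right) \left(2249 - 2280\right) = \left(-2368 + 64 \cdot 314\right) \left(-31\right) = \left(-2368 + 20096\right) \left(-31\right) = 17728 \left(-31\right) = -549568$)
$T - \left(1 \cdot 3 + 5\right)^{2} = -549568 - \left(1 \cdot 3 + 5\right)^{2} = -549568 - \left(3 + 5\right)^{2} = -549568 - 8^{2} = -549568 - 64 = -549632$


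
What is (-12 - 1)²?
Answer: 169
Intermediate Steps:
(-12 - 1)² = (-13)² = 169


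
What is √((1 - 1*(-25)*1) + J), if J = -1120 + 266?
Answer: 6*I*√23 ≈ 28.775*I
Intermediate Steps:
J = -854
√((1 - 1*(-25)*1) + J) = √((1 - 1*(-25)*1) - 854) = √((1 + 25*1) - 854) = √((1 + 25) - 854) = √(26 - 854) = √(-828) = 6*I*√23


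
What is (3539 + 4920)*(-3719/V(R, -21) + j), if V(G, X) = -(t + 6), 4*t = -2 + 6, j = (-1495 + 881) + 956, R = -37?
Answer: 51709867/7 ≈ 7.3871e+6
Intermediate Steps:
j = 342 (j = -614 + 956 = 342)
t = 1 (t = (-2 + 6)/4 = (1/4)*4 = 1)
V(G, X) = -7 (V(G, X) = -(1 + 6) = -1*7 = -7)
(3539 + 4920)*(-3719/V(R, -21) + j) = (3539 + 4920)*(-3719/(-7) + 342) = 8459*(-3719*(-1/7) + 342) = 8459*(3719/7 + 342) = 8459*(6113/7) = 51709867/7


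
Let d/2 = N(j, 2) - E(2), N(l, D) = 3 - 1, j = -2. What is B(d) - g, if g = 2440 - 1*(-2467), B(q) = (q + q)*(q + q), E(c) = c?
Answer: -4907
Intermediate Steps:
N(l, D) = 2
d = 0 (d = 2*(2 - 1*2) = 2*(2 - 2) = 2*0 = 0)
B(q) = 4*q² (B(q) = (2*q)*(2*q) = 4*q²)
g = 4907 (g = 2440 + 2467 = 4907)
B(d) - g = 4*0² - 1*4907 = 4*0 - 4907 = 0 - 4907 = -4907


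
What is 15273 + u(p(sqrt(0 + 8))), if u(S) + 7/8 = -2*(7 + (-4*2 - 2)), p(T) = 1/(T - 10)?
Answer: 122225/8 ≈ 15278.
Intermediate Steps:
p(T) = 1/(-10 + T)
u(S) = 41/8 (u(S) = -7/8 - 2*(7 + (-4*2 - 2)) = -7/8 - 2*(7 + (-8 - 2)) = -7/8 - 2*(7 - 10) = -7/8 - 2*(-3) = -7/8 + 6 = 41/8)
15273 + u(p(sqrt(0 + 8))) = 15273 + 41/8 = 122225/8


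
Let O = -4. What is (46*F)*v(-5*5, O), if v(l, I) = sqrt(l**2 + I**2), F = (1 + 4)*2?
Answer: 460*sqrt(641) ≈ 11646.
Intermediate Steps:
F = 10 (F = 5*2 = 10)
v(l, I) = sqrt(I**2 + l**2)
(46*F)*v(-5*5, O) = (46*10)*sqrt((-4)**2 + (-5*5)**2) = 460*sqrt(16 + (-25)**2) = 460*sqrt(16 + 625) = 460*sqrt(641)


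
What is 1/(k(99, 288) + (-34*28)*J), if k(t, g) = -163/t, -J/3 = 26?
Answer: 99/7351181 ≈ 1.3467e-5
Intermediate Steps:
J = -78 (J = -3*26 = -78)
1/(k(99, 288) + (-34*28)*J) = 1/(-163/99 - 34*28*(-78)) = 1/(-163*1/99 - 952*(-78)) = 1/(-163/99 + 74256) = 1/(7351181/99) = 99/7351181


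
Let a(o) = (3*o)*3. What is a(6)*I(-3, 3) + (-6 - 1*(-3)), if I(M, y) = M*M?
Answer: 483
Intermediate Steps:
I(M, y) = M**2
a(o) = 9*o
a(6)*I(-3, 3) + (-6 - 1*(-3)) = (9*6)*(-3)**2 + (-6 - 1*(-3)) = 54*9 + (-6 + 3) = 486 - 3 = 483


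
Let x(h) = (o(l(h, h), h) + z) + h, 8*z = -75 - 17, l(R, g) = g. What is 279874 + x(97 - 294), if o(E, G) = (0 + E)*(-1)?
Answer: 559725/2 ≈ 2.7986e+5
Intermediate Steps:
z = -23/2 (z = (-75 - 17)/8 = (⅛)*(-92) = -23/2 ≈ -11.500)
o(E, G) = -E (o(E, G) = E*(-1) = -E)
x(h) = -23/2 (x(h) = (-h - 23/2) + h = (-23/2 - h) + h = -23/2)
279874 + x(97 - 294) = 279874 - 23/2 = 559725/2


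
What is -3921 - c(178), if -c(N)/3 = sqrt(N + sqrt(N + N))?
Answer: -3921 + 3*sqrt(178 + 2*sqrt(89)) ≈ -3878.9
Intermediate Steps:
c(N) = -3*sqrt(N + sqrt(2)*sqrt(N)) (c(N) = -3*sqrt(N + sqrt(N + N)) = -3*sqrt(N + sqrt(2*N)) = -3*sqrt(N + sqrt(2)*sqrt(N)))
-3921 - c(178) = -3921 - (-3)*sqrt(178 + sqrt(2)*sqrt(178)) = -3921 - (-3)*sqrt(178 + 2*sqrt(89)) = -3921 + 3*sqrt(178 + 2*sqrt(89))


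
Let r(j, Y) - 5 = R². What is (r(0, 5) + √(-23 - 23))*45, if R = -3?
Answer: 630 + 45*I*√46 ≈ 630.0 + 305.21*I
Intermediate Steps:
r(j, Y) = 14 (r(j, Y) = 5 + (-3)² = 5 + 9 = 14)
(r(0, 5) + √(-23 - 23))*45 = (14 + √(-23 - 23))*45 = (14 + √(-46))*45 = (14 + I*√46)*45 = 630 + 45*I*√46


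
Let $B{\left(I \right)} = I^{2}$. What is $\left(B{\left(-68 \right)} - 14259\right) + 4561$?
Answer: $-5074$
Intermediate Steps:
$\left(B{\left(-68 \right)} - 14259\right) + 4561 = \left(\left(-68\right)^{2} - 14259\right) + 4561 = \left(4624 - 14259\right) + 4561 = -9635 + 4561 = -5074$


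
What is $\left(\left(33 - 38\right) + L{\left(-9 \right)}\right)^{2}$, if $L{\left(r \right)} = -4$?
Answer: $81$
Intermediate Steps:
$\left(\left(33 - 38\right) + L{\left(-9 \right)}\right)^{2} = \left(\left(33 - 38\right) - 4\right)^{2} = \left(-5 - 4\right)^{2} = \left(-9\right)^{2} = 81$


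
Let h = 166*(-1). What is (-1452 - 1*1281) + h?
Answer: -2899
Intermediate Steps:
h = -166
(-1452 - 1*1281) + h = (-1452 - 1*1281) - 166 = (-1452 - 1281) - 166 = -2733 - 166 = -2899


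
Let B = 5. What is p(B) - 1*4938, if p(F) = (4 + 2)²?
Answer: -4902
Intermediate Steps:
p(F) = 36 (p(F) = 6² = 36)
p(B) - 1*4938 = 36 - 1*4938 = 36 - 4938 = -4902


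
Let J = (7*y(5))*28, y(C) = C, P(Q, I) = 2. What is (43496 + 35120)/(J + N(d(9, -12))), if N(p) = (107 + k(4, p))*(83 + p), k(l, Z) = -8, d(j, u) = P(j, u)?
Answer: 78616/9395 ≈ 8.3679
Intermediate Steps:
d(j, u) = 2
J = 980 (J = (7*5)*28 = 35*28 = 980)
N(p) = 8217 + 99*p (N(p) = (107 - 8)*(83 + p) = 99*(83 + p) = 8217 + 99*p)
(43496 + 35120)/(J + N(d(9, -12))) = (43496 + 35120)/(980 + (8217 + 99*2)) = 78616/(980 + (8217 + 198)) = 78616/(980 + 8415) = 78616/9395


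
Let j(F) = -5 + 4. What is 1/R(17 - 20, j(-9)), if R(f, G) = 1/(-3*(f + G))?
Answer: 12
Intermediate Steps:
j(F) = -1
R(f, G) = 1/(-3*G - 3*f) (R(f, G) = 1/(-3*(G + f)) = 1/(-3*G - 3*f))
1/R(17 - 20, j(-9)) = 1/(-1/(3*(-1) + 3*(17 - 20))) = 1/(-1/(-3 + 3*(-3))) = 1/(-1/(-3 - 9)) = 1/(-1/(-12)) = 1/(-1*(-1/12)) = 1/(1/12) = 12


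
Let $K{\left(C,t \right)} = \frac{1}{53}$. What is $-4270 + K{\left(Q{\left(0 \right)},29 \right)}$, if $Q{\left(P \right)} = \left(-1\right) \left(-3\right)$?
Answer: $- \frac{226309}{53} \approx -4270.0$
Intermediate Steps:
$Q{\left(P \right)} = 3$
$K{\left(C,t \right)} = \frac{1}{53}$
$-4270 + K{\left(Q{\left(0 \right)},29 \right)} = -4270 + \frac{1}{53} = - \frac{226309}{53}$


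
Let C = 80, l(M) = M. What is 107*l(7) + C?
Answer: 829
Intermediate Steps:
107*l(7) + C = 107*7 + 80 = 749 + 80 = 829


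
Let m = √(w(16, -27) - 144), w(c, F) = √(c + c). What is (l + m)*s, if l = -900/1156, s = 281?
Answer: -63225/289 + 562*I*√(36 - √2) ≈ -218.77 + 3305.1*I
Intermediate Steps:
w(c, F) = √2*√c (w(c, F) = √(2*c) = √2*√c)
l = -225/289 (l = -900*1/1156 = -225/289 ≈ -0.77855)
m = √(-144 + 4*√2) (m = √(√2*√16 - 144) = √(√2*4 - 144) = √(4*√2 - 144) = √(-144 + 4*√2) ≈ 11.762*I)
(l + m)*s = (-225/289 + 2*√(-36 + √2))*281 = -63225/289 + 562*√(-36 + √2)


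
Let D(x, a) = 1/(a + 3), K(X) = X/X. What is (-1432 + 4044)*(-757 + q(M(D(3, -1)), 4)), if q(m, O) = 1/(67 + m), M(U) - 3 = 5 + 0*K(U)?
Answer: -148293688/75 ≈ -1.9773e+6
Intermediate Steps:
K(X) = 1
D(x, a) = 1/(3 + a)
M(U) = 8 (M(U) = 3 + (5 + 0*1) = 3 + (5 + 0) = 3 + 5 = 8)
(-1432 + 4044)*(-757 + q(M(D(3, -1)), 4)) = (-1432 + 4044)*(-757 + 1/(67 + 8)) = 2612*(-757 + 1/75) = 2612*(-56774/75) = -148293688/75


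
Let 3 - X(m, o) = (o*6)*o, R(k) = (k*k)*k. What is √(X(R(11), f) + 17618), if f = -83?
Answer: I*√23713 ≈ 153.99*I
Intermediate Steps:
R(k) = k³ (R(k) = k²*k = k³)
X(m, o) = 3 - 6*o² (X(m, o) = 3 - o*6*o = 3 - 6*o*o = 3 - 6*o²)
√(X(R(11), f) + 17618) = √((3 - 6*(-83)²) + 17618) = √((3 - 6*6889) + 17618) = √((3 - 41334) + 17618) = √(-41331 + 17618) = √(-23713) = I*√23713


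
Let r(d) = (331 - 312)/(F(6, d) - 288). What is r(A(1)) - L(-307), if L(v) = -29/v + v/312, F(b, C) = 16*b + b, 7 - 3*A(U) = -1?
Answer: 779305/989768 ≈ 0.78736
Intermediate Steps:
A(U) = 8/3 (A(U) = 7/3 - ⅓*(-1) = 7/3 + ⅓ = 8/3)
F(b, C) = 17*b
L(v) = -29/v + v/312 (L(v) = -29/v + v*(1/312) = -29/v + v/312)
r(d) = -19/186 (r(d) = (331 - 312)/(17*6 - 288) = 19/(102 - 288) = 19/(-186) = 19*(-1/186) = -19/186)
r(A(1)) - L(-307) = -19/186 - (-29/(-307) + (1/312)*(-307)) = -19/186 - (-29*(-1/307) - 307/312) = -19/186 - (29/307 - 307/312) = -19/186 - 1*(-85201/95784) = -19/186 + 85201/95784 = 779305/989768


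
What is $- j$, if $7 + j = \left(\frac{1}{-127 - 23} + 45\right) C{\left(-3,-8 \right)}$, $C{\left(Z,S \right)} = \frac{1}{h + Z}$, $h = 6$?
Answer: $- \frac{3599}{450} \approx -7.9978$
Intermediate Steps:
$C{\left(Z,S \right)} = \frac{1}{6 + Z}$
$j = \frac{3599}{450}$ ($j = -7 + \frac{\frac{1}{-127 - 23} + 45}{6 - 3} = -7 + \frac{\frac{1}{-150} + 45}{3} = -7 + \left(- \frac{1}{150} + 45\right) \frac{1}{3} = -7 + \frac{6749}{150} \cdot \frac{1}{3} = -7 + \frac{6749}{450} = \frac{3599}{450} \approx 7.9978$)
$- j = \left(-1\right) \frac{3599}{450} = - \frac{3599}{450}$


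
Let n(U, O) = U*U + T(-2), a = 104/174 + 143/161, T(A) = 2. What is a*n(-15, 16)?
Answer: 4724551/14007 ≈ 337.30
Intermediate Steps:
a = 20813/14007 (a = 104*(1/174) + 143*(1/161) = 52/87 + 143/161 = 20813/14007 ≈ 1.4859)
n(U, O) = 2 + U**2 (n(U, O) = U*U + 2 = U**2 + 2 = 2 + U**2)
a*n(-15, 16) = 20813*(2 + (-15)**2)/14007 = 20813*(2 + 225)/14007 = (20813/14007)*227 = 4724551/14007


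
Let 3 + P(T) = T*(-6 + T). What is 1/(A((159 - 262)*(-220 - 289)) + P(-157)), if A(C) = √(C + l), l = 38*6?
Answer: 25588/654693089 - √52655/654693089 ≈ 3.8733e-5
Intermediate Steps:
P(T) = -3 + T*(-6 + T)
l = 228
A(C) = √(228 + C) (A(C) = √(C + 228) = √(228 + C))
1/(A((159 - 262)*(-220 - 289)) + P(-157)) = 1/(√(228 + (159 - 262)*(-220 - 289)) + (-3 + (-157)² - 6*(-157))) = 1/(√(228 - 103*(-509)) + (-3 + 24649 + 942)) = 1/(√(228 + 52427) + 25588) = 1/(√52655 + 25588) = 1/(25588 + √52655)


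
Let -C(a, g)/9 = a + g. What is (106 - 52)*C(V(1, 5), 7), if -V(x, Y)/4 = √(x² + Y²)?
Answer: -3402 + 1944*√26 ≈ 6510.5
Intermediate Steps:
V(x, Y) = -4*√(Y² + x²) (V(x, Y) = -4*√(x² + Y²) = -4*√(Y² + x²))
C(a, g) = -9*a - 9*g (C(a, g) = -9*(a + g) = -9*a - 9*g)
(106 - 52)*C(V(1, 5), 7) = (106 - 52)*(-(-36)*√(5² + 1²) - 9*7) = 54*(-(-36)*√(25 + 1) - 63) = 54*(-(-36)*√26 - 63) = 54*(36*√26 - 63) = 54*(-63 + 36*√26) = -3402 + 1944*√26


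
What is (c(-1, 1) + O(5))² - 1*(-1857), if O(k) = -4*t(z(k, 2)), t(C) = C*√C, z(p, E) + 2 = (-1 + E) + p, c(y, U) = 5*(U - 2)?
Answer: 3226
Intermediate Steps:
c(y, U) = -10 + 5*U (c(y, U) = 5*(-2 + U) = -10 + 5*U)
z(p, E) = -3 + E + p (z(p, E) = -2 + ((-1 + E) + p) = -2 + (-1 + E + p) = -3 + E + p)
t(C) = C^(3/2)
O(k) = -4*(-1 + k)^(3/2) (O(k) = -4*(-3 + 2 + k)^(3/2) = -4*(-1 + k)^(3/2))
(c(-1, 1) + O(5))² - 1*(-1857) = ((-10 + 5*1) - 4*(-1 + 5)^(3/2))² - 1*(-1857) = ((-10 + 5) - 4*4^(3/2))² + 1857 = (-5 - 4*8)² + 1857 = (-5 - 32)² + 1857 = (-37)² + 1857 = 1369 + 1857 = 3226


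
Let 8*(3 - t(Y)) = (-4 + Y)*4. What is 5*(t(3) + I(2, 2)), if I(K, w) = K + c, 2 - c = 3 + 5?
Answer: -5/2 ≈ -2.5000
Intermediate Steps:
t(Y) = 5 - Y/2 (t(Y) = 3 - (-4 + Y)*4/8 = 3 - (-16 + 4*Y)/8 = 3 + (2 - Y/2) = 5 - Y/2)
c = -6 (c = 2 - (3 + 5) = 2 - 1*8 = 2 - 8 = -6)
I(K, w) = -6 + K (I(K, w) = K - 6 = -6 + K)
5*(t(3) + I(2, 2)) = 5*((5 - 1/2*3) + (-6 + 2)) = 5*((5 - 3/2) - 4) = 5*(7/2 - 4) = 5*(-1/2) = -5/2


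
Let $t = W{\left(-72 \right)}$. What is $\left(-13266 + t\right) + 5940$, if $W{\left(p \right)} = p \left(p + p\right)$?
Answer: $3042$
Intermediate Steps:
$W{\left(p \right)} = 2 p^{2}$ ($W{\left(p \right)} = p 2 p = 2 p^{2}$)
$t = 10368$ ($t = 2 \left(-72\right)^{2} = 2 \cdot 5184 = 10368$)
$\left(-13266 + t\right) + 5940 = \left(-13266 + 10368\right) + 5940 = -2898 + 5940 = 3042$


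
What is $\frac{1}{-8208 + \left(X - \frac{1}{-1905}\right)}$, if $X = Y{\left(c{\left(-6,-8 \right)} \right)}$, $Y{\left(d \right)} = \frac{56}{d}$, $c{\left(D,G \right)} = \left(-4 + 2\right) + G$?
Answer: $- \frac{1905}{15646907} \approx -0.00012175$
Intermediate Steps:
$c{\left(D,G \right)} = -2 + G$
$X = - \frac{28}{5}$ ($X = \frac{56}{-2 - 8} = \frac{56}{-10} = 56 \left(- \frac{1}{10}\right) = - \frac{28}{5} \approx -5.6$)
$\frac{1}{-8208 + \left(X - \frac{1}{-1905}\right)} = \frac{1}{-8208 - \frac{10667}{1905}} = \frac{1}{- \frac{15646907}{1905}} = - \frac{1905}{15646907}$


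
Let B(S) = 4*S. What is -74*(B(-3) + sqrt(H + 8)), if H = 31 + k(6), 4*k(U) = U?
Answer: 888 - 333*sqrt(2) ≈ 417.07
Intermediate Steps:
k(U) = U/4
H = 65/2 (H = 31 + (1/4)*6 = 31 + 3/2 = 65/2 ≈ 32.500)
-74*(B(-3) + sqrt(H + 8)) = -74*(4*(-3) + sqrt(65/2 + 8)) = -74*(-12 + sqrt(81/2)) = -74*(-12 + 9*sqrt(2)/2) = 888 - 333*sqrt(2)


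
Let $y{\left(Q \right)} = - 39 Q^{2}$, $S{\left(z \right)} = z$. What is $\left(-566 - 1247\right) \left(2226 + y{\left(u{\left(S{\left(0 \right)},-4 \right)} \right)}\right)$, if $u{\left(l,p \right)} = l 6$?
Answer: $-4035738$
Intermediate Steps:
$u{\left(l,p \right)} = 6 l$
$\left(-566 - 1247\right) \left(2226 + y{\left(u{\left(S{\left(0 \right)},-4 \right)} \right)}\right) = \left(-566 - 1247\right) \left(2226 - 39 \left(6 \cdot 0\right)^{2}\right) = - 1813 \left(2226 - 39 \cdot 0^{2}\right) = - 1813 \left(2226 - 0\right) = - 1813 \left(2226 + 0\right) = \left(-1813\right) 2226 = -4035738$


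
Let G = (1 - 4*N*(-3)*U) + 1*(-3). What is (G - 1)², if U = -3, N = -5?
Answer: 31329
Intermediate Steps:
G = 178 (G = (1 - 4*(-5*(-3))*(-3)) + 1*(-3) = (1 - 60*(-3)) - 3 = (1 - 4*(-45)) - 3 = (1 + 180) - 3 = 181 - 3 = 178)
(G - 1)² = (178 - 1)² = 177² = 31329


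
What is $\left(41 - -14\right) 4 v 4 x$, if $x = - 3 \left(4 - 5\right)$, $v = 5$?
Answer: $13200$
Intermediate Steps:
$x = 3$ ($x = \left(-3\right) \left(-1\right) = 3$)
$\left(41 - -14\right) 4 v 4 x = \left(41 - -14\right) 4 \cdot 5 \cdot 4 \cdot 3 = \left(41 + 14\right) 20 \cdot 4 \cdot 3 = 55 \cdot 80 \cdot 3 = 4400 \cdot 3 = 13200$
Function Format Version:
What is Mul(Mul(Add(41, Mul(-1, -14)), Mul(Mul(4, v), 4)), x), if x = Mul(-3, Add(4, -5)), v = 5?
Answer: 13200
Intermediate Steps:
x = 3 (x = Mul(-3, -1) = 3)
Mul(Mul(Add(41, Mul(-1, -14)), Mul(Mul(4, v), 4)), x) = Mul(Mul(Add(41, Mul(-1, -14)), Mul(Mul(4, 5), 4)), 3) = Mul(Mul(Add(41, 14), Mul(20, 4)), 3) = Mul(Mul(55, 80), 3) = Mul(4400, 3) = 13200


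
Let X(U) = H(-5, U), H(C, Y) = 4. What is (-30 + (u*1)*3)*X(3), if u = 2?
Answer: -96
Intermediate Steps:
X(U) = 4
(-30 + (u*1)*3)*X(3) = (-30 + (2*1)*3)*4 = (-30 + 2*3)*4 = (-30 + 6)*4 = -24*4 = -96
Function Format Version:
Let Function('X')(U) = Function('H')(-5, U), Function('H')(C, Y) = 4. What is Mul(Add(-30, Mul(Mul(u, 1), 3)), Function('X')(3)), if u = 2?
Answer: -96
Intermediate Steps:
Function('X')(U) = 4
Mul(Add(-30, Mul(Mul(u, 1), 3)), Function('X')(3)) = Mul(Add(-30, Mul(Mul(2, 1), 3)), 4) = Mul(Add(-30, Mul(2, 3)), 4) = Mul(Add(-30, 6), 4) = Mul(-24, 4) = -96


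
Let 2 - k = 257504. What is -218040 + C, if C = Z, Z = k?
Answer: -475542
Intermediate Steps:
k = -257502 (k = 2 - 1*257504 = 2 - 257504 = -257502)
Z = -257502
C = -257502
-218040 + C = -218040 - 257502 = -475542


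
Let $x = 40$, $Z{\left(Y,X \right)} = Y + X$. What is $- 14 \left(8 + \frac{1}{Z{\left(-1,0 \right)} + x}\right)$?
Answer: $- \frac{4382}{39} \approx -112.36$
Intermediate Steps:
$Z{\left(Y,X \right)} = X + Y$
$- 14 \left(8 + \frac{1}{Z{\left(-1,0 \right)} + x}\right) = - 14 \left(8 + \frac{1}{\left(0 - 1\right) + 40}\right) = - 14 \left(8 + \frac{1}{-1 + 40}\right) = - 14 \left(8 + \frac{1}{39}\right) = \left(-14\right) \frac{313}{39} = - \frac{4382}{39}$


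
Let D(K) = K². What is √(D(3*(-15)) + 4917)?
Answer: √6942 ≈ 83.319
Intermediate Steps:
√(D(3*(-15)) + 4917) = √((3*(-15))² + 4917) = √((-45)² + 4917) = √(2025 + 4917) = √6942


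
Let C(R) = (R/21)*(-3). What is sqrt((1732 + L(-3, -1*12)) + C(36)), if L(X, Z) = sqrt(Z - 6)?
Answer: sqrt(84616 + 147*I*sqrt(2))/7 ≈ 41.555 + 0.051048*I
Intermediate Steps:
C(R) = -R/7 (C(R) = (R*(1/21))*(-3) = (R/21)*(-3) = -R/7)
L(X, Z) = sqrt(-6 + Z)
sqrt((1732 + L(-3, -1*12)) + C(36)) = sqrt((1732 + sqrt(-6 - 1*12)) - 1/7*36) = sqrt((1732 + sqrt(-6 - 12)) - 36/7) = sqrt((1732 + sqrt(-18)) - 36/7) = sqrt((1732 + 3*I*sqrt(2)) - 36/7) = sqrt(12088/7 + 3*I*sqrt(2))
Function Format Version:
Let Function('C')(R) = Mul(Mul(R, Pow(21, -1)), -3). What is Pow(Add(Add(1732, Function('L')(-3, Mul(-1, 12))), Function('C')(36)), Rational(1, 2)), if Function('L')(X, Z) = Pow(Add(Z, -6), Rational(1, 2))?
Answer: Mul(Rational(1, 7), Pow(Add(84616, Mul(147, I, Pow(2, Rational(1, 2)))), Rational(1, 2))) ≈ Add(41.555, Mul(0.051048, I))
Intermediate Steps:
Function('C')(R) = Mul(Rational(-1, 7), R) (Function('C')(R) = Mul(Mul(R, Rational(1, 21)), -3) = Mul(Mul(Rational(1, 21), R), -3) = Mul(Rational(-1, 7), R))
Function('L')(X, Z) = Pow(Add(-6, Z), Rational(1, 2))
Pow(Add(Add(1732, Function('L')(-3, Mul(-1, 12))), Function('C')(36)), Rational(1, 2)) = Pow(Add(Add(1732, Pow(Add(-6, Mul(-1, 12)), Rational(1, 2))), Mul(Rational(-1, 7), 36)), Rational(1, 2)) = Pow(Add(Add(1732, Pow(Add(-6, -12), Rational(1, 2))), Rational(-36, 7)), Rational(1, 2)) = Pow(Add(Add(1732, Pow(-18, Rational(1, 2))), Rational(-36, 7)), Rational(1, 2)) = Pow(Add(Add(1732, Mul(3, I, Pow(2, Rational(1, 2)))), Rational(-36, 7)), Rational(1, 2)) = Pow(Add(Rational(12088, 7), Mul(3, I, Pow(2, Rational(1, 2)))), Rational(1, 2))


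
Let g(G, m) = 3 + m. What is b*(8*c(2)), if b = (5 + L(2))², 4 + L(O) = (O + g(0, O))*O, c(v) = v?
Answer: 3600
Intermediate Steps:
L(O) = -4 + O*(3 + 2*O) (L(O) = -4 + (O + (3 + O))*O = -4 + (3 + 2*O)*O = -4 + O*(3 + 2*O))
b = 225 (b = (5 + (-4 + 2² + 2*(3 + 2)))² = (5 + (-4 + 4 + 2*5))² = (5 + (-4 + 4 + 10))² = (5 + 10)² = 15² = 225)
b*(8*c(2)) = 225*(8*2) = 225*16 = 3600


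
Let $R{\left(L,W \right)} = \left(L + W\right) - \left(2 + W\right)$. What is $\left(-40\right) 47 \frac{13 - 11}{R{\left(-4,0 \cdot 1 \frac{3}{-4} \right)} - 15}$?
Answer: $\frac{3760}{21} \approx 179.05$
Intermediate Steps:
$R{\left(L,W \right)} = -2 + L$
$\left(-40\right) 47 \frac{13 - 11}{R{\left(-4,0 \cdot 1 \frac{3}{-4} \right)} - 15} = \left(-40\right) 47 \frac{13 - 11}{\left(-2 - 4\right) - 15} = - 1880 \frac{2}{-6 - 15} = - 1880 \frac{2}{-21} = - 1880 \cdot 2 \left(- \frac{1}{21}\right) = \left(-1880\right) \left(- \frac{2}{21}\right) = \frac{3760}{21}$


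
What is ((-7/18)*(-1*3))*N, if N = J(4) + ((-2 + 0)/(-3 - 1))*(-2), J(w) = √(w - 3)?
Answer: 0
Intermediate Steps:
J(w) = √(-3 + w)
N = 0 (N = √(-3 + 4) + ((-2 + 0)/(-3 - 1))*(-2) = √1 - 2/(-4)*(-2) = 1 - 2*(-¼)*(-2) = 1 + (½)*(-2) = 1 - 1 = 0)
((-7/18)*(-1*3))*N = ((-7/18)*(-1*3))*0 = (-7*1/18*(-3))*0 = -7/18*(-3)*0 = (7/6)*0 = 0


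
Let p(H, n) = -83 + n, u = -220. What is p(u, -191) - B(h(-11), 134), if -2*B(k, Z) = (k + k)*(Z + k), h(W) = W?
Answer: -1627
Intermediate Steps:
B(k, Z) = -k*(Z + k) (B(k, Z) = -(k + k)*(Z + k)/2 = -2*k*(Z + k)/2 = -k*(Z + k))
p(u, -191) - B(h(-11), 134) = (-83 - 191) - (-1)*(-11)*(134 - 11) = -274 - (-1)*(-11)*123 = -274 - 1*1353 = -274 - 1353 = -1627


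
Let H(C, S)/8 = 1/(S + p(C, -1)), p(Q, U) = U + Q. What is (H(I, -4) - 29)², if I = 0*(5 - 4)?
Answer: 23409/25 ≈ 936.36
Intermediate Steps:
p(Q, U) = Q + U
I = 0 (I = 0*1 = 0)
H(C, S) = 8/(-1 + C + S) (H(C, S) = 8/(S + (C - 1)) = 8/(S + (-1 + C)) = 8/(-1 + C + S))
(H(I, -4) - 29)² = (8/(-1 + 0 - 4) - 29)² = (8/(-5) - 29)² = (8*(-⅕) - 29)² = (-8/5 - 29)² = (-153/5)² = 23409/25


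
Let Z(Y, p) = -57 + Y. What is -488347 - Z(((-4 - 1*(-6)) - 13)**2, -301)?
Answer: -488411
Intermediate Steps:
-488347 - Z(((-4 - 1*(-6)) - 13)**2, -301) = -488347 - (-57 + ((-4 - 1*(-6)) - 13)**2) = -488347 - (-57 + ((-4 + 6) - 13)**2) = -488347 - (-57 + (2 - 13)**2) = -488347 - (-57 + (-11)**2) = -488347 - (-57 + 121) = -488347 - 1*64 = -488347 - 64 = -488411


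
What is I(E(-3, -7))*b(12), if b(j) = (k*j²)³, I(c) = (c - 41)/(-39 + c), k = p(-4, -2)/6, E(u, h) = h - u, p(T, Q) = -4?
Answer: -39813120/43 ≈ -9.2589e+5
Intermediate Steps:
k = -⅔ (k = -4/6 = -4*⅙ = -⅔ ≈ -0.66667)
I(c) = (-41 + c)/(-39 + c)
b(j) = -8*j⁶/27 (b(j) = (-2*j²/3)³ = -8*j⁶/27)
I(E(-3, -7))*b(12) = ((-41 + (-7 - 1*(-3)))/(-39 + (-7 - 1*(-3))))*(-8/27*12⁶) = ((-41 + (-7 + 3))/(-39 + (-7 + 3)))*(-8/27*2985984) = ((-41 - 4)/(-39 - 4))*(-884736) = (-45/(-43))*(-884736) = -1/43*(-45)*(-884736) = (45/43)*(-884736) = -39813120/43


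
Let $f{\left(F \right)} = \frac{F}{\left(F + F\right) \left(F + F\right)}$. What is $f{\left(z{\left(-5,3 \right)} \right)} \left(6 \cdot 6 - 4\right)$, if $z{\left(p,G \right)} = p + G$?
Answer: $-4$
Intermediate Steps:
$z{\left(p,G \right)} = G + p$
$f{\left(F \right)} = \frac{1}{4 F}$ ($f{\left(F \right)} = \frac{F}{2 F 2 F} = \frac{F}{4 F^{2}} = F \frac{1}{4 F^{2}} = \frac{1}{4 F}$)
$f{\left(z{\left(-5,3 \right)} \right)} \left(6 \cdot 6 - 4\right) = \frac{1}{4 \left(3 - 5\right)} \left(6 \cdot 6 - 4\right) = \frac{1}{4 \left(-2\right)} \left(36 - 4\right) = \frac{1}{4} \left(- \frac{1}{2}\right) 32 = \left(- \frac{1}{8}\right) 32 = -4$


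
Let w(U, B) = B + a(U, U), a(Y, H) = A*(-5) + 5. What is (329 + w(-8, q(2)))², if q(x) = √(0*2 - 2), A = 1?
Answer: (329 + I*√2)² ≈ 1.0824e+5 + 930.6*I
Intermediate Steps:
a(Y, H) = 0 (a(Y, H) = 1*(-5) + 5 = -5 + 5 = 0)
q(x) = I*√2 (q(x) = √(0 - 2) = √(-2) = I*√2)
w(U, B) = B (w(U, B) = B + 0 = B)
(329 + w(-8, q(2)))² = (329 + I*√2)²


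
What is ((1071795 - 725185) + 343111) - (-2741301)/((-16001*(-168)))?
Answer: 618029554143/896056 ≈ 6.8972e+5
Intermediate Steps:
((1071795 - 725185) + 343111) - (-2741301)/((-16001*(-168))) = (346610 + 343111) - (-2741301)/2688168 = 689721 - (-2741301)/2688168 = 689721 - 1*(-913767/896056) = 689721 + 913767/896056 = 618029554143/896056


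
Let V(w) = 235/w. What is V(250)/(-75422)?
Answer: -47/3771100 ≈ -1.2463e-5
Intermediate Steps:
V(250)/(-75422) = (235/250)/(-75422) = (235*(1/250))*(-1/75422) = (47/50)*(-1/75422) = -47/3771100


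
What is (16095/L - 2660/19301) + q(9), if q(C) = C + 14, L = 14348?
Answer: 6641891119/276930748 ≈ 23.984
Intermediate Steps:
q(C) = 14 + C
(16095/L - 2660/19301) + q(9) = (16095/14348 - 2660/19301) + (14 + 9) = (16095*(1/14348) - 2660*1/19301) + 23 = (16095/14348 - 2660/19301) + 23 = 272483915/276930748 + 23 = 6641891119/276930748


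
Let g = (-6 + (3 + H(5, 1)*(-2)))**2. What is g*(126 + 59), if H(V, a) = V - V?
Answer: 1665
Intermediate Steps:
H(V, a) = 0
g = 9 (g = (-6 + (3 + 0*(-2)))**2 = (-6 + (3 + 0))**2 = (-6 + 3)**2 = (-3)**2 = 9)
g*(126 + 59) = 9*(126 + 59) = 9*185 = 1665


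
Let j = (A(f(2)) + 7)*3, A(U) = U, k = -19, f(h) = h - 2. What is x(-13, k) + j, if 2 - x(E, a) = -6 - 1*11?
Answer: 40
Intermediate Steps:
f(h) = -2 + h
x(E, a) = 19 (x(E, a) = 2 - (-6 - 1*11) = 2 - (-6 - 11) = 2 - 1*(-17) = 2 + 17 = 19)
j = 21 (j = ((-2 + 2) + 7)*3 = (0 + 7)*3 = 7*3 = 21)
x(-13, k) + j = 19 + 21 = 40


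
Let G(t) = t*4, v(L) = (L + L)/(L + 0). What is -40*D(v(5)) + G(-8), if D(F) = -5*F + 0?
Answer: 368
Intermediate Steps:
v(L) = 2 (v(L) = (2*L)/L = 2)
G(t) = 4*t
D(F) = -5*F
-40*D(v(5)) + G(-8) = -(-200)*2 + 4*(-8) = -40*(-10) - 32 = 400 - 32 = 368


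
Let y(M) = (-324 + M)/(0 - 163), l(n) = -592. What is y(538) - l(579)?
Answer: 96282/163 ≈ 590.69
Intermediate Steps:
y(M) = 324/163 - M/163 (y(M) = (-324 + M)/(-163) = (-324 + M)*(-1/163) = 324/163 - M/163)
y(538) - l(579) = (324/163 - 1/163*538) - 1*(-592) = (324/163 - 538/163) + 592 = -214/163 + 592 = 96282/163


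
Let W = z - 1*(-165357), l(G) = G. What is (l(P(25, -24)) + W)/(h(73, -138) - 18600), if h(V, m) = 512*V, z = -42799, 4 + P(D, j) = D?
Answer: 122579/18776 ≈ 6.5285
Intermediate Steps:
P(D, j) = -4 + D
W = 122558 (W = -42799 - 1*(-165357) = -42799 + 165357 = 122558)
(l(P(25, -24)) + W)/(h(73, -138) - 18600) = ((-4 + 25) + 122558)/(512*73 - 18600) = (21 + 122558)/(37376 - 18600) = 122579/18776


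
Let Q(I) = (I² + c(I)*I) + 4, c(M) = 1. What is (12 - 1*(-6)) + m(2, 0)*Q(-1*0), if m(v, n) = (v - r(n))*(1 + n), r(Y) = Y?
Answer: 26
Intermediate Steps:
Q(I) = 4 + I + I² (Q(I) = (I² + 1*I) + 4 = (I² + I) + 4 = (I + I²) + 4 = 4 + I + I²)
m(v, n) = (1 + n)*(v - n) (m(v, n) = (v - n)*(1 + n) = (1 + n)*(v - n))
(12 - 1*(-6)) + m(2, 0)*Q(-1*0) = (12 - 1*(-6)) + (2 - 1*0 - 1*0² + 0*2)*(4 - 1*0 + (-1*0)²) = (12 + 6) + (2 + 0 - 1*0 + 0)*(4 + 0 + 0²) = 18 + (2 + 0 + 0 + 0)*(4 + 0 + 0) = 18 + 2*4 = 18 + 8 = 26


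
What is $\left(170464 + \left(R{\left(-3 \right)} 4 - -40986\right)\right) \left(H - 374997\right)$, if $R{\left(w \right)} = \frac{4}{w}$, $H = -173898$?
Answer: $-116060920310$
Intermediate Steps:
$\left(170464 + \left(R{\left(-3 \right)} 4 - -40986\right)\right) \left(H - 374997\right) = \left(170464 + \left(\frac{4}{-3} \cdot 4 - -40986\right)\right) \left(-173898 - 374997\right) = \left(170464 + \left(4 \left(- \frac{1}{3}\right) 4 + 40986\right)\right) \left(-548895\right) = \left(170464 + \left(\left(- \frac{4}{3}\right) 4 + 40986\right)\right) \left(-548895\right) = \left(170464 + \left(- \frac{16}{3} + 40986\right)\right) \left(-548895\right) = \left(170464 + \frac{122942}{3}\right) \left(-548895\right) = \frac{634334}{3} \left(-548895\right) = -116060920310$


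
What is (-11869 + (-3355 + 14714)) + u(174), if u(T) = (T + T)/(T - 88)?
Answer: -21756/43 ≈ -505.95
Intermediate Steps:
u(T) = 2*T/(-88 + T) (u(T) = (2*T)/(-88 + T) = 2*T/(-88 + T))
(-11869 + (-3355 + 14714)) + u(174) = (-11869 + (-3355 + 14714)) + 2*174/(-88 + 174) = (-11869 + 11359) + 2*174/86 = -510 + 2*174*(1/86) = -510 + 174/43 = -21756/43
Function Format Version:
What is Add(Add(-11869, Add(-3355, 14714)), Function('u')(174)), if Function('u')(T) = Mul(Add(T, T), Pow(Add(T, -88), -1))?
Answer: Rational(-21756, 43) ≈ -505.95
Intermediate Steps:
Function('u')(T) = Mul(2, T, Pow(Add(-88, T), -1)) (Function('u')(T) = Mul(Mul(2, T), Pow(Add(-88, T), -1)) = Mul(2, T, Pow(Add(-88, T), -1)))
Add(Add(-11869, Add(-3355, 14714)), Function('u')(174)) = Add(Add(-11869, Add(-3355, 14714)), Mul(2, 174, Pow(Add(-88, 174), -1))) = Add(Add(-11869, 11359), Mul(2, 174, Pow(86, -1))) = Add(-510, Mul(2, 174, Rational(1, 86))) = Add(-510, Rational(174, 43)) = Rational(-21756, 43)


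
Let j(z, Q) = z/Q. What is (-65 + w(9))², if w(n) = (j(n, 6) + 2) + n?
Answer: 11025/4 ≈ 2756.3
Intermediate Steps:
w(n) = 2 + 7*n/6 (w(n) = (n/6 + 2) + n = (2 + n/6) + n = 2 + 7*n/6)
(-65 + w(9))² = (-65 + (2 + (7/6)*9))² = (-65 + (2 + 21/2))² = (-65 + 25/2)² = (-105/2)² = 11025/4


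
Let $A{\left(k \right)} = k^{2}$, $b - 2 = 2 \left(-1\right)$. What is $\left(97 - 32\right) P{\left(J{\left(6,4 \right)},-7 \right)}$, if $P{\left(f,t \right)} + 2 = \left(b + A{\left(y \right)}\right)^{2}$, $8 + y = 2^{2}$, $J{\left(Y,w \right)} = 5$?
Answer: $16510$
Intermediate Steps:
$y = -4$ ($y = -8 + 2^{2} = -8 + 4 = -4$)
$b = 0$ ($b = 2 + 2 \left(-1\right) = 2 - 2 = 0$)
$P{\left(f,t \right)} = 254$ ($P{\left(f,t \right)} = -2 + \left(0 + \left(-4\right)^{2}\right)^{2} = -2 + \left(0 + 16\right)^{2} = -2 + 16^{2} = -2 + 256 = 254$)
$\left(97 - 32\right) P{\left(J{\left(6,4 \right)},-7 \right)} = \left(97 - 32\right) 254 = 65 \cdot 254 = 16510$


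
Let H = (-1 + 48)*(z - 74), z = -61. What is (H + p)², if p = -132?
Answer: 41951529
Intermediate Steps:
H = -6345 (H = (-1 + 48)*(-61 - 74) = 47*(-135) = -6345)
(H + p)² = (-6345 - 132)² = (-6477)² = 41951529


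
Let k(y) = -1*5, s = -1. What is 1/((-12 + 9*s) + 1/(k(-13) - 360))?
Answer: -365/7666 ≈ -0.047613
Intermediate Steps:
k(y) = -5
1/((-12 + 9*s) + 1/(k(-13) - 360)) = 1/((-12 + 9*(-1)) + 1/(-5 - 360)) = 1/((-12 - 9) + 1/(-365)) = 1/(-21 - 1/365) = 1/(-7666/365) = -365/7666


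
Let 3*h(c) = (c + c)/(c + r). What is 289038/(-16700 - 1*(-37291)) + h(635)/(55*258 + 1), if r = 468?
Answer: 13572678046292/966912569229 ≈ 14.037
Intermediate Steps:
h(c) = 2*c/(3*(468 + c)) (h(c) = ((c + c)/(c + 468))/3 = ((2*c)/(468 + c))/3 = (2*c/(468 + c))/3 = 2*c/(3*(468 + c)))
289038/(-16700 - 1*(-37291)) + h(635)/(55*258 + 1) = 289038/(-16700 - 1*(-37291)) + ((⅔)*635/(468 + 635))/(55*258 + 1) = 289038/(-16700 + 37291) + ((⅔)*635/1103)/(14190 + 1) = 289038/20591 + ((⅔)*635*(1/1103))/14191 = 289038*(1/20591) + (1270/3309)*(1/14191) = 289038/20591 + 1270/46958019 = 13572678046292/966912569229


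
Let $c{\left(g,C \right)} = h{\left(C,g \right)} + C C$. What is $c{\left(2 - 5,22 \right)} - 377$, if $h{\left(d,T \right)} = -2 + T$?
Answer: $102$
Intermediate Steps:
$c{\left(g,C \right)} = -2 + g + C^{2}$ ($c{\left(g,C \right)} = \left(-2 + g\right) + C C = \left(-2 + g\right) + C^{2} = -2 + g + C^{2}$)
$c{\left(2 - 5,22 \right)} - 377 = \left(-2 + \left(2 - 5\right) + 22^{2}\right) - 377 = \left(-2 + \left(2 - 5\right) + 484\right) - 377 = \left(-2 - 3 + 484\right) - 377 = 479 - 377 = 102$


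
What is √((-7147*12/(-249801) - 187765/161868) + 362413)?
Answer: √7451006102409777710397/143385774 ≈ 602.01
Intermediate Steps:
√((-7147*12/(-249801) - 187765/161868) + 362413) = √((-85764*(-1/249801) - 187765*1/161868) + 362413) = √((28588/83267 - 3995/3444) + 362413) = √(-234194593/286771548 + 362413) = √(103929502830731/286771548) = √7451006102409777710397/143385774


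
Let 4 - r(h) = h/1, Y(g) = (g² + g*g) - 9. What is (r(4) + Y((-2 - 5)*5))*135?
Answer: 329535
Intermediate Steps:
Y(g) = -9 + 2*g² (Y(g) = (g² + g²) - 9 = 2*g² - 9 = -9 + 2*g²)
r(h) = 4 - h (r(h) = 4 - h/1 = 4 - h)
(r(4) + Y((-2 - 5)*5))*135 = ((4 - 1*4) + (-9 + 2*((-2 - 5)*5)²))*135 = ((4 - 4) + (-9 + 2*(-7*5)²))*135 = (0 + (-9 + 2*(-35)²))*135 = (0 + (-9 + 2*1225))*135 = (0 + (-9 + 2450))*135 = (0 + 2441)*135 = 2441*135 = 329535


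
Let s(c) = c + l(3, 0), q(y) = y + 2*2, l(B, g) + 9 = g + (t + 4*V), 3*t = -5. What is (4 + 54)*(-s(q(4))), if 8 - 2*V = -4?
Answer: -3712/3 ≈ -1237.3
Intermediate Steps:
t = -5/3 (t = (⅓)*(-5) = -5/3 ≈ -1.6667)
V = 6 (V = 4 - ½*(-4) = 4 + 2 = 6)
l(B, g) = 40/3 + g (l(B, g) = -9 + (g + (-5/3 + 4*6)) = -9 + (g + (-5/3 + 24)) = -9 + (g + 67/3) = -9 + (67/3 + g) = 40/3 + g)
q(y) = 4 + y (q(y) = y + 4 = 4 + y)
s(c) = 40/3 + c (s(c) = c + (40/3 + 0) = c + 40/3 = 40/3 + c)
(4 + 54)*(-s(q(4))) = (4 + 54)*(-(40/3 + (4 + 4))) = 58*(-(40/3 + 8)) = 58*(-1*64/3) = 58*(-64/3) = -3712/3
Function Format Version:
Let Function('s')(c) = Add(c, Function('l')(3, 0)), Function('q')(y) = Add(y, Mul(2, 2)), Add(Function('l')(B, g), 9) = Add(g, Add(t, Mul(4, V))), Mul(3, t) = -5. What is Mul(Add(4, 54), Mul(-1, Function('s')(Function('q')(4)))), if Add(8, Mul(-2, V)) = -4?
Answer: Rational(-3712, 3) ≈ -1237.3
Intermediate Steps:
t = Rational(-5, 3) (t = Mul(Rational(1, 3), -5) = Rational(-5, 3) ≈ -1.6667)
V = 6 (V = Add(4, Mul(Rational(-1, 2), -4)) = Add(4, 2) = 6)
Function('l')(B, g) = Add(Rational(40, 3), g) (Function('l')(B, g) = Add(-9, Add(g, Add(Rational(-5, 3), Mul(4, 6)))) = Add(-9, Add(g, Add(Rational(-5, 3), 24))) = Add(-9, Add(g, Rational(67, 3))) = Add(-9, Add(Rational(67, 3), g)) = Add(Rational(40, 3), g))
Function('q')(y) = Add(4, y) (Function('q')(y) = Add(y, 4) = Add(4, y))
Function('s')(c) = Add(Rational(40, 3), c) (Function('s')(c) = Add(c, Add(Rational(40, 3), 0)) = Add(c, Rational(40, 3)) = Add(Rational(40, 3), c))
Mul(Add(4, 54), Mul(-1, Function('s')(Function('q')(4)))) = Mul(Add(4, 54), Mul(-1, Add(Rational(40, 3), Add(4, 4)))) = Mul(58, Mul(-1, Add(Rational(40, 3), 8))) = Mul(58, Mul(-1, Rational(64, 3))) = Mul(58, Rational(-64, 3)) = Rational(-3712, 3)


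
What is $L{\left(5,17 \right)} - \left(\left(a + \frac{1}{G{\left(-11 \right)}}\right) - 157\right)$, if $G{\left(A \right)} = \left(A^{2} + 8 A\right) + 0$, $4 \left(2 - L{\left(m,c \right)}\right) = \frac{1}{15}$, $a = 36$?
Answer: $\frac{81149}{660} \approx 122.95$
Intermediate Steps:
$L{\left(m,c \right)} = \frac{119}{60}$ ($L{\left(m,c \right)} = 2 - \frac{1}{4 \cdot 15} = 2 - \frac{1}{60} = \frac{119}{60}$)
$G{\left(A \right)} = A^{2} + 8 A$
$L{\left(5,17 \right)} - \left(\left(a + \frac{1}{G{\left(-11 \right)}}\right) - 157\right) = \frac{119}{60} - \left(\left(36 + \frac{1}{\left(-11\right) \left(8 - 11\right)}\right) - 157\right) = \frac{119}{60} - \left(\left(36 + \frac{1}{\left(-11\right) \left(-3\right)}\right) - 157\right) = \frac{119}{60} - \left(\left(36 + \frac{1}{33}\right) - 157\right) = \frac{119}{60} - \left(\frac{1189}{33} - 157\right) = \frac{119}{60} - - \frac{3992}{33} = \frac{119}{60} + \frac{3992}{33} = \frac{81149}{660}$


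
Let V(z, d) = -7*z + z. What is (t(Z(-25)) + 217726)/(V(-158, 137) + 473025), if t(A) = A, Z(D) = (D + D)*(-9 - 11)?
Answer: 218726/473973 ≈ 0.46147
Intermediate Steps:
Z(D) = -40*D (Z(D) = (2*D)*(-20) = -40*D)
V(z, d) = -6*z
(t(Z(-25)) + 217726)/(V(-158, 137) + 473025) = (-40*(-25) + 217726)/(-6*(-158) + 473025) = (1000 + 217726)/(948 + 473025) = 218726/473973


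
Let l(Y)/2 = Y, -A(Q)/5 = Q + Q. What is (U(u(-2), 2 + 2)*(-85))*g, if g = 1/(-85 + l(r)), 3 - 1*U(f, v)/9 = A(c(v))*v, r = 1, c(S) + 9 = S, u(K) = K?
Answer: -150705/83 ≈ -1815.7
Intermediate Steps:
c(S) = -9 + S
A(Q) = -10*Q (A(Q) = -5*(Q + Q) = -10*Q)
l(Y) = 2*Y
U(f, v) = 27 - 9*v*(90 - 10*v) (U(f, v) = 27 - 9*(-10*(-9 + v))*v = 27 - 9*(90 - 10*v)*v = 27 - 9*v*(90 - 10*v))
g = -1/83 (g = 1/(-85 + 2*1) = 1/(-85 + 2) = 1/(-83) = -1/83 ≈ -0.012048)
(U(u(-2), 2 + 2)*(-85))*g = ((27 + 90*(2 + 2)*(-9 + (2 + 2)))*(-85))*(-1/83) = ((27 + 90*4*(-9 + 4))*(-85))*(-1/83) = ((27 + 90*4*(-5))*(-85))*(-1/83) = ((27 - 1800)*(-85))*(-1/83) = -1773*(-85)*(-1/83) = 150705*(-1/83) = -150705/83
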